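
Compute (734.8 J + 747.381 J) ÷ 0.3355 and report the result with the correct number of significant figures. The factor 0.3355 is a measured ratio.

4.418 × 10^3 J

734.8 J + 747.381 J = 1482.181 J; the sum is limited to 1 decimal place (5 s.f.).
Carrying full precision, 1482.181 ÷ 0.3355 = 4417.8271237… J; 0.3355 has 4 s.f., so the result keeps min(5, 4) = 4 s.f.
Rounded to 4 significant figures: 4.418 × 10^3 J.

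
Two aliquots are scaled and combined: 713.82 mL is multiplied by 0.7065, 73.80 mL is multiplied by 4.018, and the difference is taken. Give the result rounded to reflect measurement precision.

713.82 × 0.7065 = 504.31383 → 504.3 mL (4 s.f., last digit at the 10^-1 place).
73.80 × 4.018 = 296.5284 → 296.5 mL (4 s.f., last digit at the 10^-1 place).
Difference: 207.78543 mL; keep the coarser place, 10^-1.
Result: 2.078 × 10² mL.

2.078 × 10² mL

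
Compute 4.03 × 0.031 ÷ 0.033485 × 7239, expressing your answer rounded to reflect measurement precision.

4.03 × 0.031 ÷ 0.033485 × 7239 = 27008.1609676…
Multiplication/division keeps the fewest significant figures: 4.03 → 3 s.f., 0.031 → 2 s.f., 0.033485 → 5 s.f., 7239 → 4 s.f.; limit is 2.
Rounded to 2 significant figures: 2.7 × 10^4.

2.7 × 10^4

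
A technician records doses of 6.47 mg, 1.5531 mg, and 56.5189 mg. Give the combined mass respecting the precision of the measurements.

6.47 mg + 1.5531 mg + 56.5189 mg = 64.5420 mg.
Addition/subtraction keeps the fewest decimal places: 6.47 → 2 decimal places, 1.5531 → 4 decimal places, 56.5189 → 4 decimal places; limit is 2.
Rounded to 2 decimal places: 64.54 mg.

64.54 mg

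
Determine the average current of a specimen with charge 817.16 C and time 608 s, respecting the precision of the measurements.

1.34 A

average current = 817.16 C ÷ 608 s = 1.34401315789… A.
817.16 has 5 significant figures; 608 has 3.
Division/multiplication keeps the fewest: 3 significant figures.
Rounded: 1.34 A.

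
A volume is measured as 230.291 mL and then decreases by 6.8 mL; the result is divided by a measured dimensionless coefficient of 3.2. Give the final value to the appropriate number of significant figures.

230.291 mL − 6.8 mL = 223.491 mL; the difference is limited to 1 decimal place (4 s.f.).
Carrying full precision, 223.491 ÷ 3.2 = 69.8409375 mL; 3.2 has 2 s.f., so the result keeps min(4, 2) = 2 s.f.
Rounded to 2 significant figures: 7.0 × 10¹ mL.

7.0 × 10¹ mL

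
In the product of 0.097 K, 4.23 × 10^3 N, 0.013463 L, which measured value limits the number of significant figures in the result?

0.097 K → 2 s.f.; 4.23 × 10^3 N → 3 s.f.; 0.013463 L → 5 s.f.
The fewest is 2 significant figures, from 0.097 K.

0.097 K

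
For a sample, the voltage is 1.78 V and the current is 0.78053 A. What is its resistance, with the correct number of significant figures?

resistance = 1.78 V ÷ 0.78053 A = 2.28050171038… Ω.
1.78 has 3 significant figures; 0.78053 has 5.
Division/multiplication keeps the fewest: 3 significant figures.
Rounded: 2.28 Ω.

2.28 Ω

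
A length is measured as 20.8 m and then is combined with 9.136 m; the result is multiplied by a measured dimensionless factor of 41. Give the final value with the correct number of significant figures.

1.2 × 10³ m

20.8 m + 9.136 m = 29.936 m; the sum is limited to 1 decimal place (3 s.f.).
Carrying full precision, 29.936 × 41 = 1227.376 m; 41 has 2 s.f., so the result keeps min(3, 2) = 2 s.f.
Rounded to 2 significant figures: 1.2 × 10³ m.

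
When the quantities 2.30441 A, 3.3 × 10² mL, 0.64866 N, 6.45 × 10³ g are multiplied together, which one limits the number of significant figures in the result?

3.3 × 10² mL

2.30441 A → 6 s.f.; 3.3 × 10² mL → 2 s.f.; 0.64866 N → 5 s.f.; 6.45 × 10³ g → 3 s.f.
The fewest is 2 significant figures, from 3.3 × 10² mL.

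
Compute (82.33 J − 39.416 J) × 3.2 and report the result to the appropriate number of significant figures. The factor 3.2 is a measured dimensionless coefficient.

1.4 × 10^2 J

82.33 J − 39.416 J = 42.914 J; the difference is limited to 2 decimal places (4 s.f.).
Carrying full precision, 42.914 × 3.2 = 137.3248 J; 3.2 has 2 s.f., so the result keeps min(4, 2) = 2 s.f.
Rounded to 2 significant figures: 1.4 × 10^2 J.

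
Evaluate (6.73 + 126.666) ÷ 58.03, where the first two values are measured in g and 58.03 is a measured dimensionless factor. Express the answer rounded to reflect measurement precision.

2.299 g

6.73 g + 126.666 g = 133.396 g; the sum is limited to 2 decimal places (5 s.f.).
Carrying full precision, 133.396 ÷ 58.03 = 2.29874202998… g; 58.03 has 4 s.f., so the result keeps min(5, 4) = 4 s.f.
Rounded to 4 significant figures: 2.299 g.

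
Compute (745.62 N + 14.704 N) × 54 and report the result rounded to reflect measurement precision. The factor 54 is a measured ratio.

745.62 N + 14.704 N = 760.324 N; the sum is limited to 2 decimal places (5 s.f.).
Carrying full precision, 760.324 × 54 = 41057.496 N; 54 has 2 s.f., so the result keeps min(5, 2) = 2 s.f.
Rounded to 2 significant figures: 4.1 × 10^4 N.

4.1 × 10^4 N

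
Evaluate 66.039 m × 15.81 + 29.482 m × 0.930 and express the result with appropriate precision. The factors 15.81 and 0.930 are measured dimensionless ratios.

1071 m

66.039 × 15.81 = 1044.07659 → 1044 m (4 s.f., last digit at the 10^0 place).
29.482 × 0.930 = 27.41826 → 27.4 m (3 s.f., last digit at the 10^-1 place).
Sum: 1071.49485 m; keep the coarser place, 10^0.
Result: 1071 m.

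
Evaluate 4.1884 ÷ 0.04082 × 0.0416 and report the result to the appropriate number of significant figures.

4.1884 ÷ 0.04082 × 0.0416 = 4.26843312102…
Multiplication/division keeps the fewest significant figures: 4.1884 → 5 s.f., 0.04082 → 4 s.f., 0.0416 → 3 s.f.; limit is 3.
Rounded to 3 significant figures: 4.27.

4.27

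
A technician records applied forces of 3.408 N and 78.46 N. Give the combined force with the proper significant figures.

81.87 N

3.408 N + 78.46 N = 81.868 N.
Addition/subtraction keeps the fewest decimal places: 3.408 → 3 decimal places, 78.46 → 2 decimal places; limit is 2.
Rounded to 2 decimal places: 81.87 N.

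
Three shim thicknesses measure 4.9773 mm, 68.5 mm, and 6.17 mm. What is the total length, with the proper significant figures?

4.9773 mm + 68.5 mm + 6.17 mm = 79.6473 mm.
Addition/subtraction keeps the fewest decimal places: 4.9773 → 4 decimal places, 68.5 → 1 decimal place, 6.17 → 2 decimal places; limit is 1.
Rounded to 1 decimal place: 79.6 mm.

79.6 mm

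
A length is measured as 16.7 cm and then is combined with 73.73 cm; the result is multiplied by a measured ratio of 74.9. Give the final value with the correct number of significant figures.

16.7 cm + 73.73 cm = 90.43 cm; the sum is limited to 1 decimal place (3 s.f.).
Carrying full precision, 90.43 × 74.9 = 6773.207 cm; 74.9 has 3 s.f., so the result keeps min(3, 3) = 3 s.f.
Rounded to 3 significant figures: 6.77 × 10^3 cm.

6.77 × 10^3 cm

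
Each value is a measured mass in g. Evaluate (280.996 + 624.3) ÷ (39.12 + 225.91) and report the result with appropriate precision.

3.416

280.996 + 624.3 = 905.296, limited to 1 d.p. → 4 s.f.; 39.12 + 225.91 = 265.03, limited to 2 d.p. → 5 s.f.
Carrying full precision, 905.296 ÷ 265.03 = 3.41582462363…; keep min(4, 5) = 4 s.f.
Rounded to 4 significant figures: 3.416.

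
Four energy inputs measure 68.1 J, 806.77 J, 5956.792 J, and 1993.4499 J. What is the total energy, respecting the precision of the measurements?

8825.1 J

68.1 J + 806.77 J + 5956.792 J + 1993.4499 J = 8825.1119 J.
Addition/subtraction keeps the fewest decimal places: 68.1 → 1 decimal place, 806.77 → 2 decimal places, 5956.792 → 3 decimal places, 1993.4499 → 4 decimal places; limit is 1.
Rounded to 1 decimal place: 8825.1 J.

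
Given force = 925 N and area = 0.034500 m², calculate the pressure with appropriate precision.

pressure = 925 N ÷ 0.034500 m² = 26811.5942029… Pa.
925 has 3 significant figures; 0.034500 has 5.
Division/multiplication keeps the fewest: 3 significant figures.
Rounded: 2.68 × 10⁴ Pa.

2.68 × 10⁴ Pa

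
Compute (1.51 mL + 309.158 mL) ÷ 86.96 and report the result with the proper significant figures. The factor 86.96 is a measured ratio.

1.51 mL + 309.158 mL = 310.668 mL; the sum is limited to 2 decimal places (5 s.f.).
Carrying full precision, 310.668 ÷ 86.96 = 3.57253909844… mL; 86.96 has 4 s.f., so the result keeps min(5, 4) = 4 s.f.
Rounded to 4 significant figures: 3.573 mL.

3.573 mL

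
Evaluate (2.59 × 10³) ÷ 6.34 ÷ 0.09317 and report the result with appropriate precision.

4.38 × 10³

(2.59 × 10³) ÷ 6.34 ÷ 0.09317 = 4384.64473712…
Multiplication/division keeps the fewest significant figures: 2.59 × 10³ → 3 s.f., 6.34 → 3 s.f., 0.09317 → 4 s.f.; limit is 3.
Rounded to 3 significant figures: 4.38 × 10³.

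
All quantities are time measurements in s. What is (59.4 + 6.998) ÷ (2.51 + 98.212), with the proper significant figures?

0.659

59.4 + 6.998 = 66.398, limited to 1 d.p. → 3 s.f.; 2.51 + 98.212 = 100.722, limited to 2 d.p. → 5 s.f.
Carrying full precision, 66.398 ÷ 100.722 = 0.659220428506…; keep min(3, 5) = 3 s.f.
Rounded to 3 significant figures: 0.659.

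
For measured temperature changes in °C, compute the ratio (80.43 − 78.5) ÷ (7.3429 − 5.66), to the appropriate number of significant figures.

1.1

80.43 − 78.5 = 1.93, limited to 1 d.p. → 2 s.f.; 7.3429 − 5.66 = 1.6829, limited to 2 d.p. → 3 s.f.
Carrying full precision, 1.93 ÷ 1.6829 = 1.146829877…; keep min(2, 3) = 2 s.f.
Rounded to 2 significant figures: 1.1.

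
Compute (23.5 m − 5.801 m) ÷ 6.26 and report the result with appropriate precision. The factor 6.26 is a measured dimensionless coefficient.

2.83 m

23.5 m − 5.801 m = 17.699 m; the difference is limited to 1 decimal place (3 s.f.).
Carrying full precision, 17.699 ÷ 6.26 = 2.82731629393… m; 6.26 has 3 s.f., so the result keeps min(3, 3) = 3 s.f.
Rounded to 3 significant figures: 2.83 m.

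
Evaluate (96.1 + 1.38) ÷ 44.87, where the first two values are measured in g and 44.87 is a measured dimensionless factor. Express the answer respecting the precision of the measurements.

96.1 g + 1.38 g = 97.48 g; the sum is limited to 1 decimal place (3 s.f.).
Carrying full precision, 97.48 ÷ 44.87 = 2.1724983285… g; 44.87 has 4 s.f., so the result keeps min(3, 4) = 3 s.f.
Rounded to 3 significant figures: 2.17 g.

2.17 g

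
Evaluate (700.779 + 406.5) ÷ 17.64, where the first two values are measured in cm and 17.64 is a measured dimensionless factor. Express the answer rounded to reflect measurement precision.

62.77 cm

700.779 cm + 406.5 cm = 1107.279 cm; the sum is limited to 1 decimal place (5 s.f.).
Carrying full precision, 1107.279 ÷ 17.64 = 62.7709183673… cm; 17.64 has 4 s.f., so the result keeps min(5, 4) = 4 s.f.
Rounded to 4 significant figures: 62.77 cm.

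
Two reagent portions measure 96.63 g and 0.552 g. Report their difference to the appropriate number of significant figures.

96.08 g

96.63 g − 0.552 g = 96.078 g.
Addition/subtraction keeps the fewest decimal places: 96.63 → 2 decimal places, 0.552 → 3 decimal places; limit is 2.
Rounded to 2 decimal places: 96.08 g.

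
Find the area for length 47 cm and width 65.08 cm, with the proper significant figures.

area = 47 cm × 65.08 cm = 3058.76 cm².
47 has 2 significant figures; 65.08 has 4.
Division/multiplication keeps the fewest: 2 significant figures.
Rounded: 3.1 × 10^3 cm².

3.1 × 10^3 cm²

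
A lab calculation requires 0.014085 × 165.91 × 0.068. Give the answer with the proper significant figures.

0.014085 × 165.91 × 0.068 = 0.1589052798
Multiplication/division keeps the fewest significant figures: 0.014085 → 5 s.f., 165.91 → 5 s.f., 0.068 → 2 s.f.; limit is 2.
Rounded to 2 significant figures: 0.16.

0.16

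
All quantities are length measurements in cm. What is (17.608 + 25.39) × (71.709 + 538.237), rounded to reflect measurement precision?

2.623 × 10⁴ cm²

17.608 + 25.39 = 42.998, limited to 2 d.p. → 4 s.f.; 71.709 + 538.237 = 609.946, limited to 3 d.p. → 6 s.f.
Carrying full precision, 42.998 × 609.946 = 26226.458108; keep min(4, 6) = 4 s.f.
Rounded to 4 significant figures: 2.623 × 10⁴ cm².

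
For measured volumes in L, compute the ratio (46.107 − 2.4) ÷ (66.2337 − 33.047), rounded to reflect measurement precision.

1.32

46.107 − 2.4 = 43.707, limited to 1 d.p. → 3 s.f.; 66.2337 − 33.047 = 33.1867, limited to 3 d.p. → 5 s.f.
Carrying full precision, 43.707 ÷ 33.1867 = 1.31700349839…; keep min(3, 5) = 3 s.f.
Rounded to 3 significant figures: 1.32.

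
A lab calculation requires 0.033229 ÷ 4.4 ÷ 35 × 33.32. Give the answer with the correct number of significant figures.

0.0072

0.033229 ÷ 4.4 ÷ 35 × 33.32 = 0.00718954727273…
Multiplication/division keeps the fewest significant figures: 0.033229 → 5 s.f., 4.4 → 2 s.f., 35 → 2 s.f., 33.32 → 4 s.f.; limit is 2.
Rounded to 2 significant figures: 0.0072.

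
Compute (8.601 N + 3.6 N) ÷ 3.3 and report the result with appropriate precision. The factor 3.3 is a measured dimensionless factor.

3.7 N

8.601 N + 3.6 N = 12.201 N; the sum is limited to 1 decimal place (3 s.f.).
Carrying full precision, 12.201 ÷ 3.3 = 3.69727272727… N; 3.3 has 2 s.f., so the result keeps min(3, 2) = 2 s.f.
Rounded to 2 significant figures: 3.7 N.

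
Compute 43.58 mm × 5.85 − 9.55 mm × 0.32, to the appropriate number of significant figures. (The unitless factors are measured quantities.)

252 mm

43.58 × 5.85 = 254.943 → 2.55 × 10^2 mm (3 s.f., last digit at the 10^0 place).
9.55 × 0.32 = 3.056 → 3.1 mm (2 s.f., last digit at the 10^-1 place).
Difference: 251.887 mm; keep the coarser place, 10^0.
Result: 252 mm.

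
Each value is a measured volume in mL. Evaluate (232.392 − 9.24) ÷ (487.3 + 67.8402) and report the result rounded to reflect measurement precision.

232.392 − 9.24 = 223.152, limited to 2 d.p. → 5 s.f.; 487.3 + 67.8402 = 555.1402, limited to 1 d.p. → 4 s.f.
Carrying full precision, 223.152 ÷ 555.1402 = 0.40197413194…; keep min(5, 4) = 4 s.f.
Rounded to 4 significant figures: 0.4020.

0.4020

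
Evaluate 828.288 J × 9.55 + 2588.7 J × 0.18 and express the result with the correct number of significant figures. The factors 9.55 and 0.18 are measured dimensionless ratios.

8.38 × 10³ J

828.288 × 9.55 = 7910.1504 → 7.91 × 10³ J (3 s.f., last digit at the 10^1 place).
2588.7 × 0.18 = 465.966 → 4.7 × 10² J (2 s.f., last digit at the 10^1 place).
Sum: 8376.1164 J; keep the coarser place, 10^1.
Result: 8.38 × 10³ J.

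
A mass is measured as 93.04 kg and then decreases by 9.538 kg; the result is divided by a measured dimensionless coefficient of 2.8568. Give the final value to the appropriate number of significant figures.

29.23 kg

93.04 kg − 9.538 kg = 83.502 kg; the difference is limited to 2 decimal places (4 s.f.).
Carrying full precision, 83.502 ÷ 2.8568 = 29.2292075049… kg; 2.8568 has 5 s.f., so the result keeps min(4, 5) = 4 s.f.
Rounded to 4 significant figures: 29.23 kg.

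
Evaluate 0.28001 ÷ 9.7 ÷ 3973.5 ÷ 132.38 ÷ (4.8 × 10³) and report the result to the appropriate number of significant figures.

0.28001 ÷ 9.7 ÷ 3973.5 ÷ 132.38 ÷ (4.8 × 10³) = 1.14331256348 × 10^-11…
Multiplication/division keeps the fewest significant figures: 0.28001 → 5 s.f., 9.7 → 2 s.f., 3973.5 → 5 s.f., 132.38 → 5 s.f., 4.8 × 10³ → 2 s.f.; limit is 2.
Rounded to 2 significant figures: 1.1 × 10⁻¹¹.

1.1 × 10⁻¹¹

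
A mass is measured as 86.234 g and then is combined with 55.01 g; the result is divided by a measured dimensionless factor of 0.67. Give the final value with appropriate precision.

2.1 × 10² g

86.234 g + 55.01 g = 141.244 g; the sum is limited to 2 decimal places (5 s.f.).
Carrying full precision, 141.244 ÷ 0.67 = 210.811940299… g; 0.67 has 2 s.f., so the result keeps min(5, 2) = 2 s.f.
Rounded to 2 significant figures: 2.1 × 10² g.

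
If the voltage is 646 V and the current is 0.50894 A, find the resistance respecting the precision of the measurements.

1.27 × 10³ Ω

resistance = 646 V ÷ 0.50894 A = 1269.30482965… Ω.
646 has 3 significant figures; 0.50894 has 5.
Division/multiplication keeps the fewest: 3 significant figures.
Rounded: 1.27 × 10³ Ω.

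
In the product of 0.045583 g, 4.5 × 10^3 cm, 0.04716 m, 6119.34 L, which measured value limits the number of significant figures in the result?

0.045583 g → 5 s.f.; 4.5 × 10^3 cm → 2 s.f.; 0.04716 m → 4 s.f.; 6119.34 L → 6 s.f.
The fewest is 2 significant figures, from 4.5 × 10^3 cm.

4.5 × 10^3 cm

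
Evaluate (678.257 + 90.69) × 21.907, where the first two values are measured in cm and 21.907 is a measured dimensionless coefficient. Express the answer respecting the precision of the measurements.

678.257 cm + 90.69 cm = 768.947 cm; the sum is limited to 2 decimal places (5 s.f.).
Carrying full precision, 768.947 × 21.907 = 16845.321929 cm; 21.907 has 5 s.f., so the result keeps min(5, 5) = 5 s.f.
Rounded to 5 significant figures: 16845 cm.

16845 cm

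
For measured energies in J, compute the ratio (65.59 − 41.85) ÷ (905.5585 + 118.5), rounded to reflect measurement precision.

65.59 − 41.85 = 23.74, limited to 2 d.p. → 4 s.f.; 905.5585 + 118.5 = 1024.0585, limited to 1 d.p. → 5 s.f.
Carrying full precision, 23.74 ÷ 1024.0585 = 0.0231822693723…; keep min(4, 5) = 4 s.f.
Rounded to 4 significant figures: 0.02318.

0.02318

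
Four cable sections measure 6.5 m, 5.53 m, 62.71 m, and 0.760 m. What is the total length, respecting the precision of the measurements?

6.5 m + 5.53 m + 62.71 m + 0.760 m = 75.500 m.
Addition/subtraction keeps the fewest decimal places: 6.5 → 1 decimal place, 5.53 → 2 decimal places, 62.71 → 2 decimal places, 0.760 → 3 decimal places; limit is 1.
Rounded to 1 decimal place: 75.5 m.

75.5 m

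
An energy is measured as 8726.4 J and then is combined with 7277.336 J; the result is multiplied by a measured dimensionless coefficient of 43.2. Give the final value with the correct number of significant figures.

6.91 × 10⁵ J

8726.4 J + 7277.336 J = 16003.736 J; the sum is limited to 1 decimal place (6 s.f.).
Carrying full precision, 16003.736 × 43.2 = 691361.3952 J; 43.2 has 3 s.f., so the result keeps min(6, 3) = 3 s.f.
Rounded to 3 significant figures: 6.91 × 10⁵ J.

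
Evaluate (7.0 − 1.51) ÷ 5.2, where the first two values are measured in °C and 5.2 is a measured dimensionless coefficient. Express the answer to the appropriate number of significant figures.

7.0 °C − 1.51 °C = 5.49 °C; the difference is limited to 1 decimal place (2 s.f.).
Carrying full precision, 5.49 ÷ 5.2 = 1.05576923077… °C; 5.2 has 2 s.f., so the result keeps min(2, 2) = 2 s.f.
Rounded to 2 significant figures: 1.1 °C.

1.1 °C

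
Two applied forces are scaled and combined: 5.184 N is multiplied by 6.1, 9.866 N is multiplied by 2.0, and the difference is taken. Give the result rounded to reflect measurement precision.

5.184 × 6.1 = 31.6224 → 32 N (2 s.f., last digit at the 10^0 place).
9.866 × 2.0 = 19.732 → 2.0 × 10^1 N (2 s.f., last digit at the 10^0 place).
Difference: 11.8904 N; keep the coarser place, 10^0.
Result: 12 N.

12 N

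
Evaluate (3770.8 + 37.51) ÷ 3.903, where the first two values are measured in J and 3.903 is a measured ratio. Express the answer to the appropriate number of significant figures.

3770.8 J + 37.51 J = 3808.31 J; the sum is limited to 1 decimal place (5 s.f.).
Carrying full precision, 3808.31 ÷ 3.903 = 975.739174994… J; 3.903 has 4 s.f., so the result keeps min(5, 4) = 4 s.f.
Rounded to 4 significant figures: 975.7 J.

975.7 J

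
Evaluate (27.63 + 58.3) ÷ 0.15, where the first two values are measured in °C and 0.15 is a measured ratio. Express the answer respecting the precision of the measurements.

5.7 × 10² °C

27.63 °C + 58.3 °C = 85.93 °C; the sum is limited to 1 decimal place (3 s.f.).
Carrying full precision, 85.93 ÷ 0.15 = 572.866666667… °C; 0.15 has 2 s.f., so the result keeps min(3, 2) = 2 s.f.
Rounded to 2 significant figures: 5.7 × 10² °C.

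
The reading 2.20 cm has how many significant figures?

3

2.20: trailing zeros after a decimal point are significant.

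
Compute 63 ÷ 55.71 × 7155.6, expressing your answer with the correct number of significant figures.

63 ÷ 55.71 × 7155.6 = 8091.95476575…
Multiplication/division keeps the fewest significant figures: 63 → 2 s.f., 55.71 → 4 s.f., 7155.6 → 5 s.f.; limit is 2.
Rounded to 2 significant figures: 8.1 × 10³.

8.1 × 10³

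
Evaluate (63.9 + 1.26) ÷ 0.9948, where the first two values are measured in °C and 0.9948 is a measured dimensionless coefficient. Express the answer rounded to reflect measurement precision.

65.5 °C

63.9 °C + 1.26 °C = 65.16 °C; the sum is limited to 1 decimal place (3 s.f.).
Carrying full precision, 65.16 ÷ 0.9948 = 65.5006031363… °C; 0.9948 has 4 s.f., so the result keeps min(3, 4) = 3 s.f.
Rounded to 3 significant figures: 65.5 °C.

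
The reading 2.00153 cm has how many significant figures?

2.00153: zeros between nonzero digits are significant.

6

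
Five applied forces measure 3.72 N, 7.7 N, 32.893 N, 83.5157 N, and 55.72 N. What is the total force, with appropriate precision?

183.5 N

3.72 N + 7.7 N + 32.893 N + 83.5157 N + 55.72 N = 183.5487 N.
Addition/subtraction keeps the fewest decimal places: 3.72 → 2 decimal places, 7.7 → 1 decimal place, 32.893 → 3 decimal places, 83.5157 → 4 decimal places, 55.72 → 2 decimal places; limit is 1.
Rounded to 1 decimal place: 183.5 N.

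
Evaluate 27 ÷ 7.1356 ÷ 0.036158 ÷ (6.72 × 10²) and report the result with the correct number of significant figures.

27 ÷ 7.1356 ÷ 0.036158 ÷ (6.72 × 10²) = 0.155725449758…
Multiplication/division keeps the fewest significant figures: 27 → 2 s.f., 7.1356 → 5 s.f., 0.036158 → 5 s.f., 6.72 × 10² → 3 s.f.; limit is 2.
Rounded to 2 significant figures: 0.16.

0.16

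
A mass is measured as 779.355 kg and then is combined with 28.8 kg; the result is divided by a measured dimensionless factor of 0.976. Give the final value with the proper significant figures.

779.355 kg + 28.8 kg = 808.155 kg; the sum is limited to 1 decimal place (4 s.f.).
Carrying full precision, 808.155 ÷ 0.976 = 828.027663934… kg; 0.976 has 3 s.f., so the result keeps min(4, 3) = 3 s.f.
Rounded to 3 significant figures: 828 kg.

828 kg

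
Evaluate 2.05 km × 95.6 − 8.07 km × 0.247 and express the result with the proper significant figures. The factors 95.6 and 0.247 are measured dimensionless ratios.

194 km

2.05 × 95.6 = 195.98 → 196 km (3 s.f., last digit at the 10^0 place).
8.07 × 0.247 = 1.99329 → 1.99 km (3 s.f., last digit at the 10^-2 place).
Difference: 193.98671 km; keep the coarser place, 10^0.
Result: 194 km.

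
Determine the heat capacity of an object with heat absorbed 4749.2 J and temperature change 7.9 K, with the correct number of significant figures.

6.0 × 10^2 J/K

heat capacity = 4749.2 J ÷ 7.9 K = 601.164556962… J/K.
4749.2 has 5 significant figures; 7.9 has 2.
Division/multiplication keeps the fewest: 2 significant figures.
Rounded: 6.0 × 10^2 J/K.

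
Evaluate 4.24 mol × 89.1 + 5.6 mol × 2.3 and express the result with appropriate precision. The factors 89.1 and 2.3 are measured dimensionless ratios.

4.24 × 89.1 = 377.784 → 378 mol (3 s.f., last digit at the 10^0 place).
5.6 × 2.3 = 12.88 → 13 mol (2 s.f., last digit at the 10^0 place).
Sum: 390.664 mol; keep the coarser place, 10^0.
Result: 391 mol.

391 mol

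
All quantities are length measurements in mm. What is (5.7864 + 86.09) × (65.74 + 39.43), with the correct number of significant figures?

9663 mm²

5.7864 + 86.09 = 91.8764, limited to 2 d.p. → 4 s.f.; 65.74 + 39.43 = 105.17, limited to 2 d.p. → 5 s.f.
Carrying full precision, 91.8764 × 105.17 = 9662.640988; keep min(4, 5) = 4 s.f.
Rounded to 4 significant figures: 9663 mm².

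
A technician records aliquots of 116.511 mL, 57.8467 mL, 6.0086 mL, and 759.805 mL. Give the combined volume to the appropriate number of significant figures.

940.171 mL

116.511 mL + 57.8467 mL + 6.0086 mL + 759.805 mL = 940.1713 mL.
Addition/subtraction keeps the fewest decimal places: 116.511 → 3 decimal places, 57.8467 → 4 decimal places, 6.0086 → 4 decimal places, 759.805 → 3 decimal places; limit is 3.
Rounded to 3 decimal places: 940.171 mL.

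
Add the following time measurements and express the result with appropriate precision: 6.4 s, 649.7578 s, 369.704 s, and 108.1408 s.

1134.0 s

6.4 s + 649.7578 s + 369.704 s + 108.1408 s = 1134.0026 s.
Addition/subtraction keeps the fewest decimal places: 6.4 → 1 decimal place, 649.7578 → 4 decimal places, 369.704 → 3 decimal places, 108.1408 → 4 decimal places; limit is 1.
Rounded to 1 decimal place: 1134.0 s.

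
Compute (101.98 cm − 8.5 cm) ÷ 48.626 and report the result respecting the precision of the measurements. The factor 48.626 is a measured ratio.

1.92 cm

101.98 cm − 8.5 cm = 93.48 cm; the difference is limited to 1 decimal place (3 s.f.).
Carrying full precision, 93.48 ÷ 48.626 = 1.92242833052… cm; 48.626 has 5 s.f., so the result keeps min(3, 5) = 3 s.f.
Rounded to 3 significant figures: 1.92 cm.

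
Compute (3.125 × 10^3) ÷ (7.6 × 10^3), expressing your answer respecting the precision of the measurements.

(3.125 × 10^3) ÷ (7.6 × 10^3) = 0.411184210526…
Multiplication/division keeps the fewest significant figures: 3.125 × 10^3 → 4 s.f., 7.6 × 10^3 → 2 s.f.; limit is 2.
Rounded to 2 significant figures: 0.41.

0.41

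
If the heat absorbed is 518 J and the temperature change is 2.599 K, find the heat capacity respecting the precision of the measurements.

199 J/K

heat capacity = 518 J ÷ 2.599 K = 199.307425933… J/K.
518 has 3 significant figures; 2.599 has 4.
Division/multiplication keeps the fewest: 3 significant figures.
Rounded: 199 J/K.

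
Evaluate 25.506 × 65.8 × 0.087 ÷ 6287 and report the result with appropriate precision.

2.3 × 10⁻²

25.506 × 65.8 × 0.087 ÷ 6287 = 0.0232243753141…
Multiplication/division keeps the fewest significant figures: 25.506 → 5 s.f., 65.8 → 3 s.f., 0.087 → 2 s.f., 6287 → 4 s.f.; limit is 2.
Rounded to 2 significant figures: 2.3 × 10⁻².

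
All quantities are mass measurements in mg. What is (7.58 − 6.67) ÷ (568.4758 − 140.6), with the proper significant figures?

0.0021

7.58 − 6.67 = 0.91, limited to 2 d.p. → 2 s.f.; 568.4758 − 140.6 = 427.8758, limited to 1 d.p. → 4 s.f.
Carrying full precision, 0.91 ÷ 427.8758 = 0.00212678538959…; keep min(2, 4) = 2 s.f.
Rounded to 2 significant figures: 0.0021.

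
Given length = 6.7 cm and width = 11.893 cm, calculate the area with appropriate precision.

80. cm²

area = 6.7 cm × 11.893 cm = 79.6831 cm².
6.7 has 2 significant figures; 11.893 has 5.
Division/multiplication keeps the fewest: 2 significant figures.
Rounded: 80. cm².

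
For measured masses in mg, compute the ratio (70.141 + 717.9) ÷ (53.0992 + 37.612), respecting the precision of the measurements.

8.687

70.141 + 717.9 = 788.041, limited to 1 d.p. → 4 s.f.; 53.0992 + 37.612 = 90.7112, limited to 3 d.p. → 5 s.f.
Carrying full precision, 788.041 ÷ 90.7112 = 8.68736164884…; keep min(4, 5) = 4 s.f.
Rounded to 4 significant figures: 8.687.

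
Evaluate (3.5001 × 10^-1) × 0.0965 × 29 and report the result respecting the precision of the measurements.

(3.5001 × 10^-1) × 0.0965 × 29 = 0.979502985
Multiplication/division keeps the fewest significant figures: 3.5001 × 10^-1 → 5 s.f., 0.0965 → 3 s.f., 29 → 2 s.f.; limit is 2.
Rounded to 2 significant figures: 0.98.

0.98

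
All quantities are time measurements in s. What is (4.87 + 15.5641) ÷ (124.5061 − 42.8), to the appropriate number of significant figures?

4.87 + 15.5641 = 20.4341, limited to 2 d.p. → 4 s.f.; 124.5061 − 42.8 = 81.7061, limited to 1 d.p. → 3 s.f.
Carrying full precision, 20.4341 ÷ 81.7061 = 0.250092710336…; keep min(4, 3) = 3 s.f.
Rounded to 3 significant figures: 0.250.

0.250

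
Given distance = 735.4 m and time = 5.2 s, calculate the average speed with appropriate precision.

average speed = 735.4 m ÷ 5.2 s = 141.423076923… m/s.
735.4 has 4 significant figures; 5.2 has 2.
Division/multiplication keeps the fewest: 2 significant figures.
Rounded: 1.4 × 10² m/s.

1.4 × 10² m/s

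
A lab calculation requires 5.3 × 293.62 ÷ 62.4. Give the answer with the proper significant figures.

5.3 × 293.62 ÷ 62.4 = 24.9388782051…
Multiplication/division keeps the fewest significant figures: 5.3 → 2 s.f., 293.62 → 5 s.f., 62.4 → 3 s.f.; limit is 2.
Rounded to 2 significant figures: 25.

25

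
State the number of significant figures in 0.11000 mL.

0.11000: leading zeros are not significant; trailing zeros after a decimal point are significant.

5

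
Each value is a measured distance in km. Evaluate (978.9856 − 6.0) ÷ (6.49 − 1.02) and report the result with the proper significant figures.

978.9856 − 6.0 = 972.9856, limited to 1 d.p. → 4 s.f.; 6.49 − 1.02 = 5.47, limited to 2 d.p. → 3 s.f.
Carrying full precision, 972.9856 ÷ 5.47 = 177.876709324…; keep min(4, 3) = 3 s.f.
Rounded to 3 significant figures: 178.

178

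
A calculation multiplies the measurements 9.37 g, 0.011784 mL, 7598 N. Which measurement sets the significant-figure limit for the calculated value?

9.37 g → 3 s.f.; 0.011784 mL → 5 s.f.; 7598 N → 4 s.f.
The fewest is 3 significant figures, from 9.37 g.

9.37 g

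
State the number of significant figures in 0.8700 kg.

4

0.8700: leading zeros are not significant; trailing zeros after a decimal point are significant.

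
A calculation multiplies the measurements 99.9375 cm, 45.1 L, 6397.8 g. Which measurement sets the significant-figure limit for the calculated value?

99.9375 cm → 6 s.f.; 45.1 L → 3 s.f.; 6397.8 g → 5 s.f.
The fewest is 3 significant figures, from 45.1 L.

45.1 L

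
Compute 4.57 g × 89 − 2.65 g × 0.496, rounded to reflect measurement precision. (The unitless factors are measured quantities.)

4.57 × 89 = 406.73 → 4.1 × 10^2 g (2 s.f., last digit at the 10^1 place).
2.65 × 0.496 = 1.3144 → 1.31 g (3 s.f., last digit at the 10^-2 place).
Difference: 405.4156 g; keep the coarser place, 10^1.
Result: 4.1 × 10^2 g.

4.1 × 10^2 g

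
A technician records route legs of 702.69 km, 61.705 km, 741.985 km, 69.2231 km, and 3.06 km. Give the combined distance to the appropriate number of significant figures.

1578.66 km

702.69 km + 61.705 km + 741.985 km + 69.2231 km + 3.06 km = 1578.6631 km.
Addition/subtraction keeps the fewest decimal places: 702.69 → 2 decimal places, 61.705 → 3 decimal places, 741.985 → 3 decimal places, 69.2231 → 4 decimal places, 3.06 → 2 decimal places; limit is 2.
Rounded to 2 decimal places: 1578.66 km.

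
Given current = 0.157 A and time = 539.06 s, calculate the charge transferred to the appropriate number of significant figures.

charge transferred = 0.157 A × 539.06 s = 84.63242 C.
0.157 has 3 significant figures; 539.06 has 5.
Division/multiplication keeps the fewest: 3 significant figures.
Rounded: 84.6 C.

84.6 C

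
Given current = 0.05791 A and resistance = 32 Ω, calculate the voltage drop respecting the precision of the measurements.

1.9 V

voltage drop = 0.05791 A × 32 Ω = 1.85312 V.
0.05791 has 4 significant figures; 32 has 2.
Division/multiplication keeps the fewest: 2 significant figures.
Rounded: 1.9 V.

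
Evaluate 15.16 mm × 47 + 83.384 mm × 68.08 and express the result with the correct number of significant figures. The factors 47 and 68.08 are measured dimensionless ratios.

6.39 × 10^3 mm

15.16 × 47 = 712.52 → 7.1 × 10^2 mm (2 s.f., last digit at the 10^1 place).
83.384 × 68.08 = 5676.78272 → 5677 mm (4 s.f., last digit at the 10^0 place).
Sum: 6389.30272 mm; keep the coarser place, 10^1.
Result: 6.39 × 10^3 mm.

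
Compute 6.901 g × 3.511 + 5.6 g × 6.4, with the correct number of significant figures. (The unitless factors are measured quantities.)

6.901 × 3.511 = 24.229411 → 24.23 g (4 s.f., last digit at the 10^-2 place).
5.6 × 6.4 = 35.84 → 36 g (2 s.f., last digit at the 10^0 place).
Sum: 60.069411 g; keep the coarser place, 10^0.
Result: 60. g.

60. g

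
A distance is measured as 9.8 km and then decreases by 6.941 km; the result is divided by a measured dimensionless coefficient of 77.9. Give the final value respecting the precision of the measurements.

9.8 km − 6.941 km = 2.859 km; the difference is limited to 1 decimal place (2 s.f.).
Carrying full precision, 2.859 ÷ 77.9 = 0.0367008985879… km; 77.9 has 3 s.f., so the result keeps min(2, 3) = 2 s.f.
Rounded to 2 significant figures: 0.037 km.

0.037 km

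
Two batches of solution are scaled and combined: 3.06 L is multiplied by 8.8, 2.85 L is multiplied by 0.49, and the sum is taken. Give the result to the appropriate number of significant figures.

28 L

3.06 × 8.8 = 26.928 → 27 L (2 s.f., last digit at the 10^0 place).
2.85 × 0.49 = 1.3965 → 1.4 L (2 s.f., last digit at the 10^-1 place).
Sum: 28.3245 L; keep the coarser place, 10^0.
Result: 28 L.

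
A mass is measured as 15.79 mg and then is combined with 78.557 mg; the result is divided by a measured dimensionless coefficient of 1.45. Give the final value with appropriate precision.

65.1 mg

15.79 mg + 78.557 mg = 94.347 mg; the sum is limited to 2 decimal places (4 s.f.).
Carrying full precision, 94.347 ÷ 1.45 = 65.0668965517… mg; 1.45 has 3 s.f., so the result keeps min(4, 3) = 3 s.f.
Rounded to 3 significant figures: 65.1 mg.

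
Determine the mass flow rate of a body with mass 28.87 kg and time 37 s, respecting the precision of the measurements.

mass flow rate = 28.87 kg ÷ 37 s = 0.78027027027… kg/s.
28.87 has 4 significant figures; 37 has 2.
Division/multiplication keeps the fewest: 2 significant figures.
Rounded: 0.78 kg/s.

0.78 kg/s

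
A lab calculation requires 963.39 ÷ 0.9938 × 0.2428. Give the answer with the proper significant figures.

235.4

963.39 ÷ 0.9938 × 0.2428 = 235.370388408…
Multiplication/division keeps the fewest significant figures: 963.39 → 5 s.f., 0.9938 → 4 s.f., 0.2428 → 4 s.f.; limit is 4.
Rounded to 4 significant figures: 235.4.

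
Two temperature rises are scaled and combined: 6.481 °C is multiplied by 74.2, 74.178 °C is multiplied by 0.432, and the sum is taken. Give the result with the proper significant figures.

513 °C

6.481 × 74.2 = 480.8902 → 481 °C (3 s.f., last digit at the 10^0 place).
74.178 × 0.432 = 32.044896 → 32.0 °C (3 s.f., last digit at the 10^-1 place).
Sum: 512.935096 °C; keep the coarser place, 10^0.
Result: 513 °C.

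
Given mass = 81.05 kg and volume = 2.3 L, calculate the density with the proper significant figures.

density = 81.05 kg ÷ 2.3 L = 35.2391304348… kg/L.
81.05 has 4 significant figures; 2.3 has 2.
Division/multiplication keeps the fewest: 2 significant figures.
Rounded: 35 kg/L.

35 kg/L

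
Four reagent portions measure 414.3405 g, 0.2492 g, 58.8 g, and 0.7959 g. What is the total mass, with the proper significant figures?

474.2 g

414.3405 g + 0.2492 g + 58.8 g + 0.7959 g = 474.1856 g.
Addition/subtraction keeps the fewest decimal places: 414.3405 → 4 decimal places, 0.2492 → 4 decimal places, 58.8 → 1 decimal place, 0.7959 → 4 decimal places; limit is 1.
Rounded to 1 decimal place: 474.2 g.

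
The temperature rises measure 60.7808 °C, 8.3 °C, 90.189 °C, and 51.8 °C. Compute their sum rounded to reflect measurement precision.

60.7808 °C + 8.3 °C + 90.189 °C + 51.8 °C = 211.0698 °C.
Addition/subtraction keeps the fewest decimal places: 60.7808 → 4 decimal places, 8.3 → 1 decimal place, 90.189 → 3 decimal places, 51.8 → 1 decimal place; limit is 1.
Rounded to 1 decimal place: 211.1 °C.

211.1 °C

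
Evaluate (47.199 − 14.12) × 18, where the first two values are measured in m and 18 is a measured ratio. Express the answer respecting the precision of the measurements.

47.199 m − 14.12 m = 33.079 m; the difference is limited to 2 decimal places (4 s.f.).
Carrying full precision, 33.079 × 18 = 595.422 m; 18 has 2 s.f., so the result keeps min(4, 2) = 2 s.f.
Rounded to 2 significant figures: 6.0 × 10^2 m.

6.0 × 10^2 m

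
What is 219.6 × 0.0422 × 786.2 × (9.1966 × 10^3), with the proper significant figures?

219.6 × 0.0422 × 786.2 × (9.1966 × 10^3) = 67004677.8917…
Multiplication/division keeps the fewest significant figures: 219.6 → 4 s.f., 0.0422 → 3 s.f., 786.2 → 4 s.f., 9.1966 × 10^3 → 5 s.f.; limit is 3.
Rounded to 3 significant figures: 6.70 × 10^7.

6.70 × 10^7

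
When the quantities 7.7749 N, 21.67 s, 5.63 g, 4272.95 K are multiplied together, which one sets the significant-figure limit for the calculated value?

5.63 g

7.7749 N → 5 s.f.; 21.67 s → 4 s.f.; 5.63 g → 3 s.f.; 4272.95 K → 6 s.f.
The fewest is 3 significant figures, from 5.63 g.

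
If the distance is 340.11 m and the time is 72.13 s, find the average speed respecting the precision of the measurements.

4.715 m/s

average speed = 340.11 m ÷ 72.13 s = 4.71523637876… m/s.
340.11 has 5 significant figures; 72.13 has 4.
Division/multiplication keeps the fewest: 4 significant figures.
Rounded: 4.715 m/s.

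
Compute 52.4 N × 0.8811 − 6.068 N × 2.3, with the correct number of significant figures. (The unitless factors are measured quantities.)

32 N

52.4 × 0.8811 = 46.16964 → 46.2 N (3 s.f., last digit at the 10^-1 place).
6.068 × 2.3 = 13.9564 → 14 N (2 s.f., last digit at the 10^0 place).
Difference: 32.21324 N; keep the coarser place, 10^0.
Result: 32 N.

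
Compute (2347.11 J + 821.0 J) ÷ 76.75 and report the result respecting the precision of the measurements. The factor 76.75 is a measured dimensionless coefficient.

41.28 J

2347.11 J + 821.0 J = 3168.11 J; the sum is limited to 1 decimal place (5 s.f.).
Carrying full precision, 3168.11 ÷ 76.75 = 41.2783061889… J; 76.75 has 4 s.f., so the result keeps min(5, 4) = 4 s.f.
Rounded to 4 significant figures: 41.28 J.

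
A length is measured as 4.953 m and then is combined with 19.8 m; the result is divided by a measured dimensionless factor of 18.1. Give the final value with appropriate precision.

4.953 m + 19.8 m = 24.753 m; the sum is limited to 1 decimal place (3 s.f.).
Carrying full precision, 24.753 ÷ 18.1 = 1.36756906077… m; 18.1 has 3 s.f., so the result keeps min(3, 3) = 3 s.f.
Rounded to 3 significant figures: 1.37 m.

1.37 m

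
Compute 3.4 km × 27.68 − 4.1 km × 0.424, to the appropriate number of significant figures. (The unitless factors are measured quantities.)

92 km

3.4 × 27.68 = 94.112 → 94 km (2 s.f., last digit at the 10^0 place).
4.1 × 0.424 = 1.7384 → 1.7 km (2 s.f., last digit at the 10^-1 place).
Difference: 92.3736 km; keep the coarser place, 10^0.
Result: 92 km.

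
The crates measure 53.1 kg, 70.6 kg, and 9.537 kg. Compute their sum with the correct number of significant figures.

133.2 kg

53.1 kg + 70.6 kg + 9.537 kg = 133.237 kg.
Addition/subtraction keeps the fewest decimal places: 53.1 → 1 decimal place, 70.6 → 1 decimal place, 9.537 → 3 decimal places; limit is 1.
Rounded to 1 decimal place: 133.2 kg.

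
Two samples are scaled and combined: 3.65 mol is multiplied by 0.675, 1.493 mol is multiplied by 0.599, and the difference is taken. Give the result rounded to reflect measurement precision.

1.57 mol

3.65 × 0.675 = 2.46375 → 2.46 mol (3 s.f., last digit at the 10^-2 place).
1.493 × 0.599 = 0.894307 → 0.894 mol (3 s.f., last digit at the 10^-3 place).
Difference: 1.569443 mol; keep the coarser place, 10^-2.
Result: 1.57 mol.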